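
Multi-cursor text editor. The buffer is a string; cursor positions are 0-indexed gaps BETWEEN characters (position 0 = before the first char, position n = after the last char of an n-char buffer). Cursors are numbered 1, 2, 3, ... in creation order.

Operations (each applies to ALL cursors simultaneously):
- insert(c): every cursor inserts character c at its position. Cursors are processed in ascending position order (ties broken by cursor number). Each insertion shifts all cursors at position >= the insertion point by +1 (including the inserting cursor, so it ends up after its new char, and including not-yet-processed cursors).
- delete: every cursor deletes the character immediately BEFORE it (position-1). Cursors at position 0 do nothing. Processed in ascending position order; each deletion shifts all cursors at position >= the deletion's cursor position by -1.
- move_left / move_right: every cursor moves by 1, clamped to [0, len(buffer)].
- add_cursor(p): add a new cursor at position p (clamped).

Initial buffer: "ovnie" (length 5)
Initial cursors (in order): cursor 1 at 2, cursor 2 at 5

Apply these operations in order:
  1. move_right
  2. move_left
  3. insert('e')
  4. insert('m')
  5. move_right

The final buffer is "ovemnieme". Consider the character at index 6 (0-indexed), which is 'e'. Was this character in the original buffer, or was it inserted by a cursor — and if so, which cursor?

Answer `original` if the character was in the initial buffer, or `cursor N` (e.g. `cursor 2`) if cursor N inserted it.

After op 1 (move_right): buffer="ovnie" (len 5), cursors c1@3 c2@5, authorship .....
After op 2 (move_left): buffer="ovnie" (len 5), cursors c1@2 c2@4, authorship .....
After op 3 (insert('e')): buffer="oveniee" (len 7), cursors c1@3 c2@6, authorship ..1..2.
After op 4 (insert('m')): buffer="ovemnieme" (len 9), cursors c1@4 c2@8, authorship ..11..22.
After op 5 (move_right): buffer="ovemnieme" (len 9), cursors c1@5 c2@9, authorship ..11..22.
Authorship (.=original, N=cursor N): . . 1 1 . . 2 2 .
Index 6: author = 2

Answer: cursor 2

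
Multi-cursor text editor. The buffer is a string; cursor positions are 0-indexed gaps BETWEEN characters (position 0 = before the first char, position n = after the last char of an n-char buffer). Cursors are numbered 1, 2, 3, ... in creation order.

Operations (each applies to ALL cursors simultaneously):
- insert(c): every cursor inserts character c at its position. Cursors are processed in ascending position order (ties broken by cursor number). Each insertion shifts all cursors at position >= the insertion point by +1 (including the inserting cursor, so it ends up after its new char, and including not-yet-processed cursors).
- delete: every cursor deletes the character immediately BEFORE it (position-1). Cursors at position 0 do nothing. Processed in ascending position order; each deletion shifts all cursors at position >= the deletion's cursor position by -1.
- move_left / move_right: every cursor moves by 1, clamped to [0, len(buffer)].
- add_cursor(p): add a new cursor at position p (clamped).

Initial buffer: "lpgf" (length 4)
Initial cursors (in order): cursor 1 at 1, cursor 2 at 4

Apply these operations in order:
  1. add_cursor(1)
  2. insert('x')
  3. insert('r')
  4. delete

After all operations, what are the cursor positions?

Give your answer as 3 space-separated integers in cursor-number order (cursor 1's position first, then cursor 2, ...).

After op 1 (add_cursor(1)): buffer="lpgf" (len 4), cursors c1@1 c3@1 c2@4, authorship ....
After op 2 (insert('x')): buffer="lxxpgfx" (len 7), cursors c1@3 c3@3 c2@7, authorship .13...2
After op 3 (insert('r')): buffer="lxxrrpgfxr" (len 10), cursors c1@5 c3@5 c2@10, authorship .1313...22
After op 4 (delete): buffer="lxxpgfx" (len 7), cursors c1@3 c3@3 c2@7, authorship .13...2

Answer: 3 7 3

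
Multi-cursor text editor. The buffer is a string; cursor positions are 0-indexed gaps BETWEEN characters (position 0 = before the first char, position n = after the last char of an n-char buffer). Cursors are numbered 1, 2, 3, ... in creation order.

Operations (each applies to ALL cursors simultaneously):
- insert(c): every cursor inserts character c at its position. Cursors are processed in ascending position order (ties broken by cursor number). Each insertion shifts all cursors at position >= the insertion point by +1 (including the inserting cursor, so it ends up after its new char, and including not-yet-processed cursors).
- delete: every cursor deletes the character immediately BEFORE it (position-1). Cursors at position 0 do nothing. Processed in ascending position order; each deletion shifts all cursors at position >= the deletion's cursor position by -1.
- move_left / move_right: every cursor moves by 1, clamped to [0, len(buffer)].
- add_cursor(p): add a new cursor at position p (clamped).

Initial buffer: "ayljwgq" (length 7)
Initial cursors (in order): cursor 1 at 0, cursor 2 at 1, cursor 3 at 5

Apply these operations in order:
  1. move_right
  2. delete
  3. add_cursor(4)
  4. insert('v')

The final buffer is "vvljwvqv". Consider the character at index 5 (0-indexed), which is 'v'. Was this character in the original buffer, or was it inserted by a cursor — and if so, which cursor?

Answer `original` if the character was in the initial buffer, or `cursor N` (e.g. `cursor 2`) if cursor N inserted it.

After op 1 (move_right): buffer="ayljwgq" (len 7), cursors c1@1 c2@2 c3@6, authorship .......
After op 2 (delete): buffer="ljwq" (len 4), cursors c1@0 c2@0 c3@3, authorship ....
After op 3 (add_cursor(4)): buffer="ljwq" (len 4), cursors c1@0 c2@0 c3@3 c4@4, authorship ....
After op 4 (insert('v')): buffer="vvljwvqv" (len 8), cursors c1@2 c2@2 c3@6 c4@8, authorship 12...3.4
Authorship (.=original, N=cursor N): 1 2 . . . 3 . 4
Index 5: author = 3

Answer: cursor 3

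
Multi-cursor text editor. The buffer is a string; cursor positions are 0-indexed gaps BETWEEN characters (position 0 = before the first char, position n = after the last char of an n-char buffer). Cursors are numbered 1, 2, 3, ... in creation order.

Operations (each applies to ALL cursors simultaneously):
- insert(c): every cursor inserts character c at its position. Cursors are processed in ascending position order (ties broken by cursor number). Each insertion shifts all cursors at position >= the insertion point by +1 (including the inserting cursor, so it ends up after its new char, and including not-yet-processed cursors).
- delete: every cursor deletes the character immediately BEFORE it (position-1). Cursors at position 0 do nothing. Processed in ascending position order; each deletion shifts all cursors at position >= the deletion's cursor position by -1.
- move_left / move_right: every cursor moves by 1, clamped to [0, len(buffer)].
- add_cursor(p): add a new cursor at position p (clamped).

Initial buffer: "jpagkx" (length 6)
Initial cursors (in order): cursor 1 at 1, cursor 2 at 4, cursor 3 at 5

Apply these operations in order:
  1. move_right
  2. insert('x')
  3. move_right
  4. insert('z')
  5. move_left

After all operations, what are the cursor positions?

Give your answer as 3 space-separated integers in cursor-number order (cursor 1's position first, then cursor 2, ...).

Answer: 4 9 11

Derivation:
After op 1 (move_right): buffer="jpagkx" (len 6), cursors c1@2 c2@5 c3@6, authorship ......
After op 2 (insert('x')): buffer="jpxagkxxx" (len 9), cursors c1@3 c2@7 c3@9, authorship ..1...2.3
After op 3 (move_right): buffer="jpxagkxxx" (len 9), cursors c1@4 c2@8 c3@9, authorship ..1...2.3
After op 4 (insert('z')): buffer="jpxazgkxxzxz" (len 12), cursors c1@5 c2@10 c3@12, authorship ..1.1..2.233
After op 5 (move_left): buffer="jpxazgkxxzxz" (len 12), cursors c1@4 c2@9 c3@11, authorship ..1.1..2.233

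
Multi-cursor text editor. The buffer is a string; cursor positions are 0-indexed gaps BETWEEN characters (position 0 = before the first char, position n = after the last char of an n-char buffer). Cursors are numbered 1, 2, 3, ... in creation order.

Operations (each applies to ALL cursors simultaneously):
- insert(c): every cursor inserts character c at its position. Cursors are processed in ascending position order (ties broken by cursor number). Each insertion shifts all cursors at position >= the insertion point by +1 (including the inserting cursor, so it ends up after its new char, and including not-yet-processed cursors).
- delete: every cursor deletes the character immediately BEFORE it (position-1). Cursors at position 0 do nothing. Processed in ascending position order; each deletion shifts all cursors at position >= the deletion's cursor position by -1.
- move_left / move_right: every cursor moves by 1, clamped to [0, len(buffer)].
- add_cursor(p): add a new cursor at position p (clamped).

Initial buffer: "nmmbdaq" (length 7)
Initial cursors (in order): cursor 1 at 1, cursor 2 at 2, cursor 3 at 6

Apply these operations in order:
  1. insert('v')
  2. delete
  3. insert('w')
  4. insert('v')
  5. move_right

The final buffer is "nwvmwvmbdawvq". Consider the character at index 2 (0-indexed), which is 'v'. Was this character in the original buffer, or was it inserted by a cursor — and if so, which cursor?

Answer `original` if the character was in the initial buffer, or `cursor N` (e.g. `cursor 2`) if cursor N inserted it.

Answer: cursor 1

Derivation:
After op 1 (insert('v')): buffer="nvmvmbdavq" (len 10), cursors c1@2 c2@4 c3@9, authorship .1.2....3.
After op 2 (delete): buffer="nmmbdaq" (len 7), cursors c1@1 c2@2 c3@6, authorship .......
After op 3 (insert('w')): buffer="nwmwmbdawq" (len 10), cursors c1@2 c2@4 c3@9, authorship .1.2....3.
After op 4 (insert('v')): buffer="nwvmwvmbdawvq" (len 13), cursors c1@3 c2@6 c3@12, authorship .11.22....33.
After op 5 (move_right): buffer="nwvmwvmbdawvq" (len 13), cursors c1@4 c2@7 c3@13, authorship .11.22....33.
Authorship (.=original, N=cursor N): . 1 1 . 2 2 . . . . 3 3 .
Index 2: author = 1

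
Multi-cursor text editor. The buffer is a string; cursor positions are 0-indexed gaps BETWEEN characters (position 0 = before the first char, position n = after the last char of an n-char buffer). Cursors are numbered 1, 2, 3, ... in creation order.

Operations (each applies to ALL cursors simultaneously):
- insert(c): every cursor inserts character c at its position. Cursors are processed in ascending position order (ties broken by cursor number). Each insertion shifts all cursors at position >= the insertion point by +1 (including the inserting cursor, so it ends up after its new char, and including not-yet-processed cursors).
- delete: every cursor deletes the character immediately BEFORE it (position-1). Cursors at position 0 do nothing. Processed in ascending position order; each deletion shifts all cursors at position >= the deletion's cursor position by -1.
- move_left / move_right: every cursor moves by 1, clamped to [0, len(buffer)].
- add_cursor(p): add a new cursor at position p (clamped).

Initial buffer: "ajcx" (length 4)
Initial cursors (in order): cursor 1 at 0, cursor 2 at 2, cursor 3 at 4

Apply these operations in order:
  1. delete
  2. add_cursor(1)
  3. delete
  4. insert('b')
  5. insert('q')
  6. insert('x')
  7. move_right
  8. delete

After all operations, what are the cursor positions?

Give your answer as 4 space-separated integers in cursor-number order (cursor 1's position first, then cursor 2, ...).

After op 1 (delete): buffer="ac" (len 2), cursors c1@0 c2@1 c3@2, authorship ..
After op 2 (add_cursor(1)): buffer="ac" (len 2), cursors c1@0 c2@1 c4@1 c3@2, authorship ..
After op 3 (delete): buffer="" (len 0), cursors c1@0 c2@0 c3@0 c4@0, authorship 
After op 4 (insert('b')): buffer="bbbb" (len 4), cursors c1@4 c2@4 c3@4 c4@4, authorship 1234
After op 5 (insert('q')): buffer="bbbbqqqq" (len 8), cursors c1@8 c2@8 c3@8 c4@8, authorship 12341234
After op 6 (insert('x')): buffer="bbbbqqqqxxxx" (len 12), cursors c1@12 c2@12 c3@12 c4@12, authorship 123412341234
After op 7 (move_right): buffer="bbbbqqqqxxxx" (len 12), cursors c1@12 c2@12 c3@12 c4@12, authorship 123412341234
After op 8 (delete): buffer="bbbbqqqq" (len 8), cursors c1@8 c2@8 c3@8 c4@8, authorship 12341234

Answer: 8 8 8 8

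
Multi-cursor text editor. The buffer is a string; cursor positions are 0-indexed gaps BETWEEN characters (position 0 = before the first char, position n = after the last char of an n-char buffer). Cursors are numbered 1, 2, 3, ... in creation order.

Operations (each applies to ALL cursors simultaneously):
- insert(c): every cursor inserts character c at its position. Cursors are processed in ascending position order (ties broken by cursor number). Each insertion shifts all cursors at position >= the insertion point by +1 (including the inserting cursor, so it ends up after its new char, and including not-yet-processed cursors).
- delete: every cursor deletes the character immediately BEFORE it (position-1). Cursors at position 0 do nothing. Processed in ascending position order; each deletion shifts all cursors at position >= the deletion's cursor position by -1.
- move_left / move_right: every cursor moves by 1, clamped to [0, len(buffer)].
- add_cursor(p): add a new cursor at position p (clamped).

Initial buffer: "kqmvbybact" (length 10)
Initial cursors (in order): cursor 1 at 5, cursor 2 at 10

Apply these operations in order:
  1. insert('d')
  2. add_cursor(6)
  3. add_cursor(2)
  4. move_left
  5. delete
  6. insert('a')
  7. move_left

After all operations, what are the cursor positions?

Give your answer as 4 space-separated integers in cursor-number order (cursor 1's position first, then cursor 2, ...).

After op 1 (insert('d')): buffer="kqmvbdybactd" (len 12), cursors c1@6 c2@12, authorship .....1.....2
After op 2 (add_cursor(6)): buffer="kqmvbdybactd" (len 12), cursors c1@6 c3@6 c2@12, authorship .....1.....2
After op 3 (add_cursor(2)): buffer="kqmvbdybactd" (len 12), cursors c4@2 c1@6 c3@6 c2@12, authorship .....1.....2
After op 4 (move_left): buffer="kqmvbdybactd" (len 12), cursors c4@1 c1@5 c3@5 c2@11, authorship .....1.....2
After op 5 (delete): buffer="qmdybacd" (len 8), cursors c4@0 c1@2 c3@2 c2@7, authorship ..1....2
After op 6 (insert('a')): buffer="aqmaadybacad" (len 12), cursors c4@1 c1@5 c3@5 c2@11, authorship 4..131....22
After op 7 (move_left): buffer="aqmaadybacad" (len 12), cursors c4@0 c1@4 c3@4 c2@10, authorship 4..131....22

Answer: 4 10 4 0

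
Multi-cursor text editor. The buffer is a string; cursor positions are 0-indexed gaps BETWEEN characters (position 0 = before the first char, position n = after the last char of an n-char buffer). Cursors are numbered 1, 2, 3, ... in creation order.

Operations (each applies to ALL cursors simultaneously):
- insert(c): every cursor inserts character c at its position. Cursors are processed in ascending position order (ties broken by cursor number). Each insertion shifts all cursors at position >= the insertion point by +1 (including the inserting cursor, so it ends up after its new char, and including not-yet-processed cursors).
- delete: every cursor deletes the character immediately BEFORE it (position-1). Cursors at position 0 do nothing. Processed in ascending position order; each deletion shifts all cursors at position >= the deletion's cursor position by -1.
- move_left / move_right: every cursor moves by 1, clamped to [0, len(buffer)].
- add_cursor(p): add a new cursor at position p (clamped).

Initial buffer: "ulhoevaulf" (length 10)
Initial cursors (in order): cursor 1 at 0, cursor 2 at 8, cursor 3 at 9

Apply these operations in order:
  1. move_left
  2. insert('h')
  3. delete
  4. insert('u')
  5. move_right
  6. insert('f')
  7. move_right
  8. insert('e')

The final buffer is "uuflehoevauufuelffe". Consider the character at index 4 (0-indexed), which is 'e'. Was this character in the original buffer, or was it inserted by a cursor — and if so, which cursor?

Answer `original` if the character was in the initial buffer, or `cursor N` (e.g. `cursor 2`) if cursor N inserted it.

After op 1 (move_left): buffer="ulhoevaulf" (len 10), cursors c1@0 c2@7 c3@8, authorship ..........
After op 2 (insert('h')): buffer="hulhoevahuhlf" (len 13), cursors c1@1 c2@9 c3@11, authorship 1.......2.3..
After op 3 (delete): buffer="ulhoevaulf" (len 10), cursors c1@0 c2@7 c3@8, authorship ..........
After op 4 (insert('u')): buffer="uulhoevauuulf" (len 13), cursors c1@1 c2@9 c3@11, authorship 1.......2.3..
After op 5 (move_right): buffer="uulhoevauuulf" (len 13), cursors c1@2 c2@10 c3@12, authorship 1.......2.3..
After op 6 (insert('f')): buffer="uuflhoevauufulff" (len 16), cursors c1@3 c2@12 c3@15, authorship 1.1......2.23.3.
After op 7 (move_right): buffer="uuflhoevauufulff" (len 16), cursors c1@4 c2@13 c3@16, authorship 1.1......2.23.3.
After op 8 (insert('e')): buffer="uuflehoevauufuelffe" (len 19), cursors c1@5 c2@15 c3@19, authorship 1.1.1.....2.232.3.3
Authorship (.=original, N=cursor N): 1 . 1 . 1 . . . . . 2 . 2 3 2 . 3 . 3
Index 4: author = 1

Answer: cursor 1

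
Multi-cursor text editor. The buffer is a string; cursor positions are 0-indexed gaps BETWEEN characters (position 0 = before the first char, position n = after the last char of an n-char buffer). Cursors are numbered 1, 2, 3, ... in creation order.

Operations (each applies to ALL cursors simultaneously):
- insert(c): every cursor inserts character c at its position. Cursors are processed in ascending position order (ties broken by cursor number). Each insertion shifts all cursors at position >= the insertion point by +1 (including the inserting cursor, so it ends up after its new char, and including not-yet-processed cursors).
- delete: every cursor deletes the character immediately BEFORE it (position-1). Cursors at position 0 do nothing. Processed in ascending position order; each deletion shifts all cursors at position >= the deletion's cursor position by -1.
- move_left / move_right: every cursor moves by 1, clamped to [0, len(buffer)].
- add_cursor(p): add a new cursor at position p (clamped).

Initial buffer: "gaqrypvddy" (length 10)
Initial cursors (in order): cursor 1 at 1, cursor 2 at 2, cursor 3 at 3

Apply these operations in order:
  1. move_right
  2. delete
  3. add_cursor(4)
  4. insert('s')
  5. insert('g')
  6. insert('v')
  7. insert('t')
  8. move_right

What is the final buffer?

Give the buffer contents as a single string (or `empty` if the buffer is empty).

After op 1 (move_right): buffer="gaqrypvddy" (len 10), cursors c1@2 c2@3 c3@4, authorship ..........
After op 2 (delete): buffer="gypvddy" (len 7), cursors c1@1 c2@1 c3@1, authorship .......
After op 3 (add_cursor(4)): buffer="gypvddy" (len 7), cursors c1@1 c2@1 c3@1 c4@4, authorship .......
After op 4 (insert('s')): buffer="gsssypvsddy" (len 11), cursors c1@4 c2@4 c3@4 c4@8, authorship .123...4...
After op 5 (insert('g')): buffer="gsssgggypvsgddy" (len 15), cursors c1@7 c2@7 c3@7 c4@12, authorship .123123...44...
After op 6 (insert('v')): buffer="gsssgggvvvypvsgvddy" (len 19), cursors c1@10 c2@10 c3@10 c4@16, authorship .123123123...444...
After op 7 (insert('t')): buffer="gsssgggvvvtttypvsgvtddy" (len 23), cursors c1@13 c2@13 c3@13 c4@20, authorship .123123123123...4444...
After op 8 (move_right): buffer="gsssgggvvvtttypvsgvtddy" (len 23), cursors c1@14 c2@14 c3@14 c4@21, authorship .123123123123...4444...

Answer: gsssgggvvvtttypvsgvtddy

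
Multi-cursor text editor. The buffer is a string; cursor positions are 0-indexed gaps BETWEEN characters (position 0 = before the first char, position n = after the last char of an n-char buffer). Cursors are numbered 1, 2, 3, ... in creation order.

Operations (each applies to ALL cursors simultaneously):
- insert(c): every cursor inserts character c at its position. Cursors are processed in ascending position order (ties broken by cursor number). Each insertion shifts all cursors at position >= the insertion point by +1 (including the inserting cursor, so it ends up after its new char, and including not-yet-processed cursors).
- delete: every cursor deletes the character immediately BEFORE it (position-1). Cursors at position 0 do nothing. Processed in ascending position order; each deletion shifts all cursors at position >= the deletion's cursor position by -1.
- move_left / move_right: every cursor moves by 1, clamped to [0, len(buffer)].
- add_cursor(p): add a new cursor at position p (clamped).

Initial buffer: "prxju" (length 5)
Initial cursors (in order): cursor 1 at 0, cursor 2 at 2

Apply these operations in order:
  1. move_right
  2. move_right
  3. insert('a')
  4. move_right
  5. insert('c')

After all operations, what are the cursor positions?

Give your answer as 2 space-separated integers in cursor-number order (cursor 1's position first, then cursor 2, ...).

Answer: 5 9

Derivation:
After op 1 (move_right): buffer="prxju" (len 5), cursors c1@1 c2@3, authorship .....
After op 2 (move_right): buffer="prxju" (len 5), cursors c1@2 c2@4, authorship .....
After op 3 (insert('a')): buffer="praxjau" (len 7), cursors c1@3 c2@6, authorship ..1..2.
After op 4 (move_right): buffer="praxjau" (len 7), cursors c1@4 c2@7, authorship ..1..2.
After op 5 (insert('c')): buffer="praxcjauc" (len 9), cursors c1@5 c2@9, authorship ..1.1.2.2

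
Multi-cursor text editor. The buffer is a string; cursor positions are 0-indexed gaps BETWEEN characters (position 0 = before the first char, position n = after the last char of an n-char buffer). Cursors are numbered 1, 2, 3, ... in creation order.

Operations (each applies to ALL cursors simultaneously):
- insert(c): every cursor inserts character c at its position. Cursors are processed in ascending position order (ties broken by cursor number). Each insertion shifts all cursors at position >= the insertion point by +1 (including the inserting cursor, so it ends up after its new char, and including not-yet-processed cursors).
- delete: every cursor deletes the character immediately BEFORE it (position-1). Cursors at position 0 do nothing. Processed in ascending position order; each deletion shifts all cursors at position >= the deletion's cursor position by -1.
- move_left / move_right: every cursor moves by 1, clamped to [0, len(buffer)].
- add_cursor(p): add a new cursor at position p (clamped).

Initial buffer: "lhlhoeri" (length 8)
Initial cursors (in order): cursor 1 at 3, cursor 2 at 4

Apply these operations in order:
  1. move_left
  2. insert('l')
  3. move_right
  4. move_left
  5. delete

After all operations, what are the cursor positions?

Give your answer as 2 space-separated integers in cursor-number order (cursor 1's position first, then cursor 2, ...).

After op 1 (move_left): buffer="lhlhoeri" (len 8), cursors c1@2 c2@3, authorship ........
After op 2 (insert('l')): buffer="lhlllhoeri" (len 10), cursors c1@3 c2@5, authorship ..1.2.....
After op 3 (move_right): buffer="lhlllhoeri" (len 10), cursors c1@4 c2@6, authorship ..1.2.....
After op 4 (move_left): buffer="lhlllhoeri" (len 10), cursors c1@3 c2@5, authorship ..1.2.....
After op 5 (delete): buffer="lhlhoeri" (len 8), cursors c1@2 c2@3, authorship ........

Answer: 2 3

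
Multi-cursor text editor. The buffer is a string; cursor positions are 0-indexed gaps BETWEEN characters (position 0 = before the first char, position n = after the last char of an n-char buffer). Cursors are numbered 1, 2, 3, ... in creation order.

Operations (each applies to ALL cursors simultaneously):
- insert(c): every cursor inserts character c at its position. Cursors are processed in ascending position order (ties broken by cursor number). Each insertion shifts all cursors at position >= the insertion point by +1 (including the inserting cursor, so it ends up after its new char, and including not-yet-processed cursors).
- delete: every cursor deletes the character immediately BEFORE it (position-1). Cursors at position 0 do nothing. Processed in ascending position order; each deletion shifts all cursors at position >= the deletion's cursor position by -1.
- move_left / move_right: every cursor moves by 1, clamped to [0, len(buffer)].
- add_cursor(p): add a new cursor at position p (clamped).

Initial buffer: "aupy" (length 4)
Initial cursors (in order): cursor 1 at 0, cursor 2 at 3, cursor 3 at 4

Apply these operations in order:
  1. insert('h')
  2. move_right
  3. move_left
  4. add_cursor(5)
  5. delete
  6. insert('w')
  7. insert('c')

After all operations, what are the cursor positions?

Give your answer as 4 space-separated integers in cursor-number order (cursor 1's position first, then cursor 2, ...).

Answer: 2 10 10 10

Derivation:
After op 1 (insert('h')): buffer="hauphyh" (len 7), cursors c1@1 c2@5 c3@7, authorship 1...2.3
After op 2 (move_right): buffer="hauphyh" (len 7), cursors c1@2 c2@6 c3@7, authorship 1...2.3
After op 3 (move_left): buffer="hauphyh" (len 7), cursors c1@1 c2@5 c3@6, authorship 1...2.3
After op 4 (add_cursor(5)): buffer="hauphyh" (len 7), cursors c1@1 c2@5 c4@5 c3@6, authorship 1...2.3
After op 5 (delete): buffer="auh" (len 3), cursors c1@0 c2@2 c3@2 c4@2, authorship ..3
After op 6 (insert('w')): buffer="wauwwwh" (len 7), cursors c1@1 c2@6 c3@6 c4@6, authorship 1..2343
After op 7 (insert('c')): buffer="wcauwwwccch" (len 11), cursors c1@2 c2@10 c3@10 c4@10, authorship 11..2342343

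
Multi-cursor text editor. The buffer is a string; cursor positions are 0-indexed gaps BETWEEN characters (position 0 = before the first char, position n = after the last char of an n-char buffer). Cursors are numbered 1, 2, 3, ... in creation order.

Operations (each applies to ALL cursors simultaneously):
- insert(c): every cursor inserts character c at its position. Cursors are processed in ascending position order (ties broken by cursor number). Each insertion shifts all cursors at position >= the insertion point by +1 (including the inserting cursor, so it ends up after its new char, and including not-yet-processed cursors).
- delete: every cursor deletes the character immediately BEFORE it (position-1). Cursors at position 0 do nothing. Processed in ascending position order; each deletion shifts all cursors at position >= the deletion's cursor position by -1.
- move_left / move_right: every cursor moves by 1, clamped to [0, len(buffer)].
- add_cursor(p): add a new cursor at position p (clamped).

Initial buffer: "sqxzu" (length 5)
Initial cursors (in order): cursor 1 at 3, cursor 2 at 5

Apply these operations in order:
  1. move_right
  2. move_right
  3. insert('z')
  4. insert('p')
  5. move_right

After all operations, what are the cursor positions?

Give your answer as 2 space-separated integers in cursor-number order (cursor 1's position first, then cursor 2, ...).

After op 1 (move_right): buffer="sqxzu" (len 5), cursors c1@4 c2@5, authorship .....
After op 2 (move_right): buffer="sqxzu" (len 5), cursors c1@5 c2@5, authorship .....
After op 3 (insert('z')): buffer="sqxzuzz" (len 7), cursors c1@7 c2@7, authorship .....12
After op 4 (insert('p')): buffer="sqxzuzzpp" (len 9), cursors c1@9 c2@9, authorship .....1212
After op 5 (move_right): buffer="sqxzuzzpp" (len 9), cursors c1@9 c2@9, authorship .....1212

Answer: 9 9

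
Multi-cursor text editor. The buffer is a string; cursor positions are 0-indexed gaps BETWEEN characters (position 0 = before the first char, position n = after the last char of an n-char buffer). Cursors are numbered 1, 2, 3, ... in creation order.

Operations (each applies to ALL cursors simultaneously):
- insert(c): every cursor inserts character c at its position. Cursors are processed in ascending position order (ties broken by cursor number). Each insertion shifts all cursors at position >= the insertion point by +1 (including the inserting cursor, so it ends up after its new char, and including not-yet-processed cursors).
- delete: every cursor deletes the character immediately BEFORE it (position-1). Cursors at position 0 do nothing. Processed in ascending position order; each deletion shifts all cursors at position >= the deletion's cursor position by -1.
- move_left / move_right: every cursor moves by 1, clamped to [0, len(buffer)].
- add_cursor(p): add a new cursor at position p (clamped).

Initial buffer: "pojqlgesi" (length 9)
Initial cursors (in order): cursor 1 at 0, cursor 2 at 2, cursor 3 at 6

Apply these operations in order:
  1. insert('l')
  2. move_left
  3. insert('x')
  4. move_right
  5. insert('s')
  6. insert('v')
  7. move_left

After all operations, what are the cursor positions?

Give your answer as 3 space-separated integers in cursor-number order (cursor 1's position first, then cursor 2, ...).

After op 1 (insert('l')): buffer="lpoljqlglesi" (len 12), cursors c1@1 c2@4 c3@9, authorship 1..2....3...
After op 2 (move_left): buffer="lpoljqlglesi" (len 12), cursors c1@0 c2@3 c3@8, authorship 1..2....3...
After op 3 (insert('x')): buffer="xlpoxljqlgxlesi" (len 15), cursors c1@1 c2@5 c3@11, authorship 11..22....33...
After op 4 (move_right): buffer="xlpoxljqlgxlesi" (len 15), cursors c1@2 c2@6 c3@12, authorship 11..22....33...
After op 5 (insert('s')): buffer="xlspoxlsjqlgxlsesi" (len 18), cursors c1@3 c2@8 c3@15, authorship 111..222....333...
After op 6 (insert('v')): buffer="xlsvpoxlsvjqlgxlsvesi" (len 21), cursors c1@4 c2@10 c3@18, authorship 1111..2222....3333...
After op 7 (move_left): buffer="xlsvpoxlsvjqlgxlsvesi" (len 21), cursors c1@3 c2@9 c3@17, authorship 1111..2222....3333...

Answer: 3 9 17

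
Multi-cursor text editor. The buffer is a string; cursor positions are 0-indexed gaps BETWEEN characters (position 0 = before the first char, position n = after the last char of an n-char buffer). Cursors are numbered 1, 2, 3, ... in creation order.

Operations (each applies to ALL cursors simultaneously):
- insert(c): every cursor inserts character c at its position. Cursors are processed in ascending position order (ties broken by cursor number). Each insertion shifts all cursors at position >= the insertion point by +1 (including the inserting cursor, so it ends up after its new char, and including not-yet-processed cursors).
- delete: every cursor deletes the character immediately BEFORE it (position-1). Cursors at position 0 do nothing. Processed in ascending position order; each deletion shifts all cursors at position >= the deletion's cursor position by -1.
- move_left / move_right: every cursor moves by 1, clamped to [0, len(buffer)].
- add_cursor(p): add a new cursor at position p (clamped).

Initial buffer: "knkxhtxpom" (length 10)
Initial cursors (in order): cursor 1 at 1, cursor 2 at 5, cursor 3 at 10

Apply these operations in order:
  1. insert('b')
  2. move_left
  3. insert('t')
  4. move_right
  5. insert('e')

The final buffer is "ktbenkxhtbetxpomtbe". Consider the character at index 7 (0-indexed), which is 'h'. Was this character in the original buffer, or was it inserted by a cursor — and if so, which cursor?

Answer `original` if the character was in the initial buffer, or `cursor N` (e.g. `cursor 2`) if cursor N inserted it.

Answer: original

Derivation:
After op 1 (insert('b')): buffer="kbnkxhbtxpomb" (len 13), cursors c1@2 c2@7 c3@13, authorship .1....2.....3
After op 2 (move_left): buffer="kbnkxhbtxpomb" (len 13), cursors c1@1 c2@6 c3@12, authorship .1....2.....3
After op 3 (insert('t')): buffer="ktbnkxhtbtxpomtb" (len 16), cursors c1@2 c2@8 c3@15, authorship .11....22.....33
After op 4 (move_right): buffer="ktbnkxhtbtxpomtb" (len 16), cursors c1@3 c2@9 c3@16, authorship .11....22.....33
After op 5 (insert('e')): buffer="ktbenkxhtbetxpomtbe" (len 19), cursors c1@4 c2@11 c3@19, authorship .111....222.....333
Authorship (.=original, N=cursor N): . 1 1 1 . . . . 2 2 2 . . . . . 3 3 3
Index 7: author = original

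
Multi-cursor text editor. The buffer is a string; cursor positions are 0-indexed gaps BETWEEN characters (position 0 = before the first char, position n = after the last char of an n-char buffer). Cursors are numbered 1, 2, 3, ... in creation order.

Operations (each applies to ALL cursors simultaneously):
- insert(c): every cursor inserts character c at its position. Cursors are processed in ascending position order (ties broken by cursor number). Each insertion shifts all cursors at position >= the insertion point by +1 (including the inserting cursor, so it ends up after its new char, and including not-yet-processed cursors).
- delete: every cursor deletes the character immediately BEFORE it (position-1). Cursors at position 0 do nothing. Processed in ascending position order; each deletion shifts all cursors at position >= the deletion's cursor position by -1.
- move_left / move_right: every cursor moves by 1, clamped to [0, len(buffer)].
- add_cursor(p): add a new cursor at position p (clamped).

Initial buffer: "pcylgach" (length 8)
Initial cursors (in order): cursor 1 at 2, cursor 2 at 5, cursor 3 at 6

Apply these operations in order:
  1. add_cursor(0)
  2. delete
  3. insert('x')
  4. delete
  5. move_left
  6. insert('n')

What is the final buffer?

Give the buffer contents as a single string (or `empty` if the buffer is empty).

After op 1 (add_cursor(0)): buffer="pcylgach" (len 8), cursors c4@0 c1@2 c2@5 c3@6, authorship ........
After op 2 (delete): buffer="pylch" (len 5), cursors c4@0 c1@1 c2@3 c3@3, authorship .....
After op 3 (insert('x')): buffer="xpxylxxch" (len 9), cursors c4@1 c1@3 c2@7 c3@7, authorship 4.1..23..
After op 4 (delete): buffer="pylch" (len 5), cursors c4@0 c1@1 c2@3 c3@3, authorship .....
After op 5 (move_left): buffer="pylch" (len 5), cursors c1@0 c4@0 c2@2 c3@2, authorship .....
After op 6 (insert('n')): buffer="nnpynnlch" (len 9), cursors c1@2 c4@2 c2@6 c3@6, authorship 14..23...

Answer: nnpynnlch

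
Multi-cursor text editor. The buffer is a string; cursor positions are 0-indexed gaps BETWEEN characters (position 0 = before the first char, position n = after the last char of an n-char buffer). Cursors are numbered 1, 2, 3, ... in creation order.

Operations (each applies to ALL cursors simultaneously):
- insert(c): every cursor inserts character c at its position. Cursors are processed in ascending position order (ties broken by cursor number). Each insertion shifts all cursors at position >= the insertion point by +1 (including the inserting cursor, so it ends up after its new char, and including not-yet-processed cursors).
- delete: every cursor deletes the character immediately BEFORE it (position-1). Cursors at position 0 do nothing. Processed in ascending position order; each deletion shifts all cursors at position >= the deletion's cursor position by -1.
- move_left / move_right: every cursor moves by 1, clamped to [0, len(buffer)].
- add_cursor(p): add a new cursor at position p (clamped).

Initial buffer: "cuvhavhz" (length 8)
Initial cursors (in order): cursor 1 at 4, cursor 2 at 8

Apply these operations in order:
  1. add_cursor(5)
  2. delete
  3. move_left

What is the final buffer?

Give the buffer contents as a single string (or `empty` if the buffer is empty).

After op 1 (add_cursor(5)): buffer="cuvhavhz" (len 8), cursors c1@4 c3@5 c2@8, authorship ........
After op 2 (delete): buffer="cuvvh" (len 5), cursors c1@3 c3@3 c2@5, authorship .....
After op 3 (move_left): buffer="cuvvh" (len 5), cursors c1@2 c3@2 c2@4, authorship .....

Answer: cuvvh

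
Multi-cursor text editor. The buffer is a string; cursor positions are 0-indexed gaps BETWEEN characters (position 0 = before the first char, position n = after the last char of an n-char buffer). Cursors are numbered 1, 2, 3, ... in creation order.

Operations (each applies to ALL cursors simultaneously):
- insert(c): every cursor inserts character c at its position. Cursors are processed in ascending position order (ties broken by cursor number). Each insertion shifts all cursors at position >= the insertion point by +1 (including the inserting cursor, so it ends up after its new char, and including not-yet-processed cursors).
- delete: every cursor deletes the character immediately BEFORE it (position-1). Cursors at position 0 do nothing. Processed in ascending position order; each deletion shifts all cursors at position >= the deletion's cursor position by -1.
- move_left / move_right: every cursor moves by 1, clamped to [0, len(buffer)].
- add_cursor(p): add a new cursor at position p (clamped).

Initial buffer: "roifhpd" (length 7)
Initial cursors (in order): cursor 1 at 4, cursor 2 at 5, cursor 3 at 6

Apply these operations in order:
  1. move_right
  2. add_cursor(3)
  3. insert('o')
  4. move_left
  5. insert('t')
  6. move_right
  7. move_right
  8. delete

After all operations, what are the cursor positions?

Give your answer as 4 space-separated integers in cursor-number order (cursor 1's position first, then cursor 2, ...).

Answer: 8 10 11 5

Derivation:
After op 1 (move_right): buffer="roifhpd" (len 7), cursors c1@5 c2@6 c3@7, authorship .......
After op 2 (add_cursor(3)): buffer="roifhpd" (len 7), cursors c4@3 c1@5 c2@6 c3@7, authorship .......
After op 3 (insert('o')): buffer="roiofhopodo" (len 11), cursors c4@4 c1@7 c2@9 c3@11, authorship ...4..1.2.3
After op 4 (move_left): buffer="roiofhopodo" (len 11), cursors c4@3 c1@6 c2@8 c3@10, authorship ...4..1.2.3
After op 5 (insert('t')): buffer="roitofhtoptodto" (len 15), cursors c4@4 c1@8 c2@11 c3@14, authorship ...44..11.22.33
After op 6 (move_right): buffer="roitofhtoptodto" (len 15), cursors c4@5 c1@9 c2@12 c3@15, authorship ...44..11.22.33
After op 7 (move_right): buffer="roitofhtoptodto" (len 15), cursors c4@6 c1@10 c2@13 c3@15, authorship ...44..11.22.33
After op 8 (delete): buffer="roitohtotot" (len 11), cursors c4@5 c1@8 c2@10 c3@11, authorship ...44.11223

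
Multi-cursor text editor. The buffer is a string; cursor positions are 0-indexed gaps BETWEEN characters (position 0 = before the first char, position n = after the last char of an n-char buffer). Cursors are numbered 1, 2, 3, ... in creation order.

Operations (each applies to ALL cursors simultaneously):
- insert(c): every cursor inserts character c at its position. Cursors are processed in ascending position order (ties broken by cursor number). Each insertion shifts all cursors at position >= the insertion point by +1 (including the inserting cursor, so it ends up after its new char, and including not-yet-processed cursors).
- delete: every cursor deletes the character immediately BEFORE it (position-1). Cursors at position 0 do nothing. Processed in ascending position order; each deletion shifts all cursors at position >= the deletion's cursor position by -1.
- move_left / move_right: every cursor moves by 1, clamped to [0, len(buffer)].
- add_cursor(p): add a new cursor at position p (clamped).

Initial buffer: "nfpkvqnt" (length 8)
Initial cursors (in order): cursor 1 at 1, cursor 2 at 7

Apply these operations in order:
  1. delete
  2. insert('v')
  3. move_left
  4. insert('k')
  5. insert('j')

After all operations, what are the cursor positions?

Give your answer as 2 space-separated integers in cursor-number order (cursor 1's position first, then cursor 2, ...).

After op 1 (delete): buffer="fpkvqt" (len 6), cursors c1@0 c2@5, authorship ......
After op 2 (insert('v')): buffer="vfpkvqvt" (len 8), cursors c1@1 c2@7, authorship 1.....2.
After op 3 (move_left): buffer="vfpkvqvt" (len 8), cursors c1@0 c2@6, authorship 1.....2.
After op 4 (insert('k')): buffer="kvfpkvqkvt" (len 10), cursors c1@1 c2@8, authorship 11.....22.
After op 5 (insert('j')): buffer="kjvfpkvqkjvt" (len 12), cursors c1@2 c2@10, authorship 111.....222.

Answer: 2 10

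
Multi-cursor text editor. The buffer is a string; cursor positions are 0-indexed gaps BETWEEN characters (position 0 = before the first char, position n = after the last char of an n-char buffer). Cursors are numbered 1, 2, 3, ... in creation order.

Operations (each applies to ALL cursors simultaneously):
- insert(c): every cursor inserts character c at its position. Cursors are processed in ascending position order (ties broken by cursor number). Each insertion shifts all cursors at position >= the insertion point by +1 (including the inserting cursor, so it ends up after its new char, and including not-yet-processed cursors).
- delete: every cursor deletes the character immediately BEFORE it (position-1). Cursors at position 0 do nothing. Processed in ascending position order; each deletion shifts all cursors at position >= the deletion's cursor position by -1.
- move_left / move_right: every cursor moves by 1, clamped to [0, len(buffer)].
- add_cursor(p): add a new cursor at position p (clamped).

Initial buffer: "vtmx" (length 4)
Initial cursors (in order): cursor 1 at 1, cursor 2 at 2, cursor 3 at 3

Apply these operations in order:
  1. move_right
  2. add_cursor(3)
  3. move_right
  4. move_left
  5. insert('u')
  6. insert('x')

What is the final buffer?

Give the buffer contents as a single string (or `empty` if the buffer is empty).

After op 1 (move_right): buffer="vtmx" (len 4), cursors c1@2 c2@3 c3@4, authorship ....
After op 2 (add_cursor(3)): buffer="vtmx" (len 4), cursors c1@2 c2@3 c4@3 c3@4, authorship ....
After op 3 (move_right): buffer="vtmx" (len 4), cursors c1@3 c2@4 c3@4 c4@4, authorship ....
After op 4 (move_left): buffer="vtmx" (len 4), cursors c1@2 c2@3 c3@3 c4@3, authorship ....
After op 5 (insert('u')): buffer="vtumuuux" (len 8), cursors c1@3 c2@7 c3@7 c4@7, authorship ..1.234.
After op 6 (insert('x')): buffer="vtuxmuuuxxxx" (len 12), cursors c1@4 c2@11 c3@11 c4@11, authorship ..11.234234.

Answer: vtuxmuuuxxxx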